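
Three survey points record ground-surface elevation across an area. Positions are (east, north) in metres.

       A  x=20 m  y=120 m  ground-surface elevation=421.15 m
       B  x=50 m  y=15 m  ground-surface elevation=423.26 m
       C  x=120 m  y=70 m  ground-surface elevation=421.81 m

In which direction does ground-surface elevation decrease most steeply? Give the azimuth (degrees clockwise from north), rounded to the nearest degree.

With z = a·x + b·y + c and A as origin, the differences give:
  30·a + (-105)·b = +2.11
  100·a + (-50)·b = +0.66
Eliminate b (×(-50) and ×(-105), subtract): 9000·a = -36.200 → a = ∂z/∂x = -0.004022
Back-substitute: b = ∂z/∂y = -0.02124.
Steepest decrease is along −∇f: components (+0.004022 E, +0.02124 N).
Azimuth = atan2(+0.004022, +0.02124) = 10.7° ≈ 011°.

011°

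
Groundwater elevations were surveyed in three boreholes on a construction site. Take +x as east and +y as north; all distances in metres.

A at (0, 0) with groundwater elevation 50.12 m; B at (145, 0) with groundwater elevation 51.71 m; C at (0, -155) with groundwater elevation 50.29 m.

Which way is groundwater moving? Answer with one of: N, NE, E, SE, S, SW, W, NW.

W

∂h/∂x = (51.71 − 50.12) / (145 − 0) = +0.01097
∂h/∂y = (50.29 − 50.12) / (-155 − 0) = -0.001097
Flow = −∇h = (-0.01097 east, +0.001097 north), which points west.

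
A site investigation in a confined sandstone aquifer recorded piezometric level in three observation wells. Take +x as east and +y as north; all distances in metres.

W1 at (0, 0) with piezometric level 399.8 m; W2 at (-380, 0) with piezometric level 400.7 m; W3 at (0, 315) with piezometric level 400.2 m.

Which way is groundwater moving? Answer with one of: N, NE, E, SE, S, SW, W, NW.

∂h/∂x = (400.7 − 399.8) / (-380 − 0) = -0.002368
∂h/∂y = (400.2 − 399.8) / (315 − 0) = +0.001270
Flow = −∇h = (+0.002368 east, -0.001270 north), which points southeast.

SE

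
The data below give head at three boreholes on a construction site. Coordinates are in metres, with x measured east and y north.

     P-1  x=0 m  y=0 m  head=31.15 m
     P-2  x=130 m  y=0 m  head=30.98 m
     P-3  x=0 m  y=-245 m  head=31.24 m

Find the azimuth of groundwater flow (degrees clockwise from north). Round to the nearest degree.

∂h/∂x = (30.98 − 31.15) / (130 − 0) = -0.001308
∂h/∂y = (31.24 − 31.15) / (-245 − 0) = -0.0003673
Flow direction (−∇h) has components (+0.001308 E, +0.0003673 N).
Azimuth = atan2(E, N) = atan2(+0.001308, +0.0003673) = 74.3° ≈ 074°.

074°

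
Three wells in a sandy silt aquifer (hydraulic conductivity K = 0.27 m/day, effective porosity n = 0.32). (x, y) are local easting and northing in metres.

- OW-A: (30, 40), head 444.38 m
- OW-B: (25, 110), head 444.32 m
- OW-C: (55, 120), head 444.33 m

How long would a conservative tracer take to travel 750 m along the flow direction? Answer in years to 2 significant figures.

2400 years

With h = a·x + b·y + c and OW-A as origin, the differences give:
  (-5)·a + 70·b = -0.06
  25·a + 80·b = -0.05
Eliminate b (×80 and ×70, subtract): -2150·a = -1.300 → a = ∂h/∂x = +0.0006047
Back-substitute: b = ∂h/∂y = -0.0008140.
|∇h| = √(0.0006047² + -0.0008140²) = 0.001014
Seepage velocity v = K·i/n = 0.27 × 0.001014 / 0.32 = 0.0008556 m/day.
t = 750 / 0.0008556 = 8.766e+05 days = 2.4e+03 years.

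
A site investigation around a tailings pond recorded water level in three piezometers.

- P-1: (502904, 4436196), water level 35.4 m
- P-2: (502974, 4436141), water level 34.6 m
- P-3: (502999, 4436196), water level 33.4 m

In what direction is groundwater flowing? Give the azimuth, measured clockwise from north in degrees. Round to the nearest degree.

060°

Taking P-1 as reference: P-2−P-1 = (70, -55, -0.8); P-3−P-1 = (95, 0, -2.0).
Solve a·Δx + b·Δy = Δh: det = 70·0 − 95·(-55) = 5225.
∂h/∂x = [(-0.8)·0 − (-2.0)·(-55)] / 5225 = -0.02105
∂h/∂y = [70·(-2.0) − 95·(-0.8)] / 5225 = -0.01225
Flow direction (−∇h) has components (+0.02105 E, +0.01225 N).
Azimuth = atan2(E, N) = atan2(+0.02105, +0.01225) = 59.8° ≈ 060°.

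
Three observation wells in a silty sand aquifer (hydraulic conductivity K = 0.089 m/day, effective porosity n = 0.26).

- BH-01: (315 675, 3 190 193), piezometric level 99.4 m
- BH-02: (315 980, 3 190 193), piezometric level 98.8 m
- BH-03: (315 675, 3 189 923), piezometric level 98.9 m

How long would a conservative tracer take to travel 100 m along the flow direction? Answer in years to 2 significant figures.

∂h/∂x = (98.8 − 99.4) / (315980 − 315675) = -0.001967
∂h/∂y = (98.9 − 99.4) / (3189923 − 3190193) = +0.001852
|∇h| = √(-0.001967² + 0.001852²) = 0.002702
Seepage velocity v = K·i/n = 0.089 × 0.002702 / 0.26 = 0.0009249 m/day.
t = 100 / 0.0009249 = 1.081e+05 days = 296 years.

300 years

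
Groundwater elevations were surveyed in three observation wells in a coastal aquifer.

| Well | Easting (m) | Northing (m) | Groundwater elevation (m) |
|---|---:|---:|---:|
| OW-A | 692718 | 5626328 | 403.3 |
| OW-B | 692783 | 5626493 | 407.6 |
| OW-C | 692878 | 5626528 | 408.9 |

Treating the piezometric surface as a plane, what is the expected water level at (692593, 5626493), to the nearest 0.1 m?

Three-point gradient (reference OW-A): Δ to OW-B = (65, 165, +4.3), Δ to OW-C = (160, 200, +5.6).
∂h/∂x = +0.004776, ∂h/∂y = +0.02418 (det = -13400).
h(692593, 5626493) = 403.3 + (+0.004776)·(-125) + (+0.02418)·(165) = 403.3 -0.597 +3.990 = 406.693 m.

406.7 m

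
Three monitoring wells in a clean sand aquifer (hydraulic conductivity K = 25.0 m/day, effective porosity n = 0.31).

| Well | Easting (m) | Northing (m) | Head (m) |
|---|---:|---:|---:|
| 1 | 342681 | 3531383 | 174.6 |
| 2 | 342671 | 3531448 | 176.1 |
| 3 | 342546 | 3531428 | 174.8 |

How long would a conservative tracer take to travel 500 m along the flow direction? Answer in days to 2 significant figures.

With h = a·x + b·y + c and 1 as origin, the differences give:
  (-10)·a + 65·b = +1.5
  (-135)·a + 45·b = +0.2
Eliminate b (×45 and ×65, subtract): 8325·a = 54.50 → a = ∂h/∂x = +0.006547
Back-substitute: b = ∂h/∂y = +0.02408.
|∇h| = √(0.006547² + 0.02408²) = 0.02495
Seepage velocity v = K·i/n = 25.0 × 0.02495 / 0.31 = 2.012 m/day.
t = 500 / 2.012 = 248.5 days.

250 days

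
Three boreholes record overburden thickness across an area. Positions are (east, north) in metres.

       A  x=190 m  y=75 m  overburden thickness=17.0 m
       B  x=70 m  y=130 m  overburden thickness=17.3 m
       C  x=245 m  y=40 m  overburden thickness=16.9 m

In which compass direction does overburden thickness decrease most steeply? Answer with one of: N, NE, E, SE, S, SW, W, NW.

Differences from A: to B (Δx, Δy, Δh) = (-120, 55, +0.3); to C = (55, -35, -0.1).
Determinant of the coordinate differences = (-120)·(-35) − 55·55 = 1175.
∂d/∂x = [(+0.3)·(-35) − (-0.1)·55] / 1175 = -0.004255
∂d/∂y = [(-120)·(-0.1) − 55·(+0.3)] / 1175 = -0.003830
Steepest decrease is along −∇f = (+0.004255 E, +0.003830 N) → northeast.

NE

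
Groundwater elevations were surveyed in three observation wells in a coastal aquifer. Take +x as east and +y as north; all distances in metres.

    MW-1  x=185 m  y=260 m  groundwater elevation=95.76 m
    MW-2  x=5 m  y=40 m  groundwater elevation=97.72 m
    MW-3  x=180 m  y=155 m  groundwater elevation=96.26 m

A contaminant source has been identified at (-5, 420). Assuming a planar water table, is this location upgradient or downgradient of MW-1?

Taking MW-1 as reference: MW-2−MW-1 = (-180, -220, +1.96); MW-3−MW-1 = (-5, -105, +0.50).
Solve a·Δx + b·Δy = Δh: det = (-180)·(-105) − (-5)·(-220) = 17800.
∂h/∂x = [(+1.96)·(-105) − (+0.50)·(-220)] / 17800 = -0.005382
∂h/∂y = [(-180)·(+0.50) − (-5)·(+1.96)] / 17800 = -0.004506
Head at (-5, 420) = 95.76 + (-0.005382)·(-190) + (-0.004506)·(160) = 96.06 m.
That is higher than the 95.76 m at MW-1, so the point is upgradient.

upgradient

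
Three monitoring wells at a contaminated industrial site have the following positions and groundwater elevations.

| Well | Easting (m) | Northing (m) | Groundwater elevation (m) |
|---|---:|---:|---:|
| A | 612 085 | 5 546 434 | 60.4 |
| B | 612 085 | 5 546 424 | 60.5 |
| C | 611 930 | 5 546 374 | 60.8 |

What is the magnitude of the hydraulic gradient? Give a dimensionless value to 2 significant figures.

0.010

Differences from A: to B (Δx, Δy, Δh) = (0, -10, +0.1); to C = (-155, -60, +0.4).
Determinant of the coordinate differences = 0·(-60) − (-155)·(-10) = -1550.
∂h/∂x = [(+0.1)·(-60) − (+0.4)·(-10)] / -1550 = +0.001290
∂h/∂y = [0·(+0.4) − (-155)·(+0.1)] / -1550 = -0.01000
|∇h| = √(0.001290² + -0.01000²) = 0.01008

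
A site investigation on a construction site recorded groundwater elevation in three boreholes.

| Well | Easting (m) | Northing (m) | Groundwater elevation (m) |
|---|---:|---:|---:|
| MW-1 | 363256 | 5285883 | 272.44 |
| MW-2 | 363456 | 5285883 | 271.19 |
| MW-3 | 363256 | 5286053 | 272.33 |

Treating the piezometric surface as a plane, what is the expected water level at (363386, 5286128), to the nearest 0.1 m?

∂h/∂x = (271.19 − 272.44) / (363456 − 363256) = -0.006250
∂h/∂y = (272.33 − 272.44) / (5286053 − 5285883) = -0.0006471
h(363386, 5286128) = 272.44 + (-0.006250)·(130) + (-0.0006471)·(245) = 272.44 -0.812 -0.159 = 271.469 m.

271.5 m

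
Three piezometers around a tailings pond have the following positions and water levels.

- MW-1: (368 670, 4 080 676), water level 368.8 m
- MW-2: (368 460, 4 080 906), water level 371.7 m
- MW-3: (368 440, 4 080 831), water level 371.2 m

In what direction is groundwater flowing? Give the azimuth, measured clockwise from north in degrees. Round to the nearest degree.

Three-point gradient (reference MW-1): Δ to MW-2 = (-210, 230, +2.9), Δ to MW-3 = (-230, 155, +2.4).
∂h/∂x = -0.005037, ∂h/∂y = +0.008010 (det = 20350).
Flow direction (−∇h) has components (+0.005037 E, -0.008010 N).
Azimuth = atan2(E, N) = atan2(+0.005037, -0.008010) = 147.8° ≈ 148°.

148°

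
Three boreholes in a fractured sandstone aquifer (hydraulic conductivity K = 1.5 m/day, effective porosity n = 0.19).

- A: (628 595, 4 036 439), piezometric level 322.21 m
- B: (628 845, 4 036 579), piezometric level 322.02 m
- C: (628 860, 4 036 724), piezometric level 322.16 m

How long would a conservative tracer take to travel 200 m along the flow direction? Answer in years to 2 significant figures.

39 years

Taking A as reference: B−A = (250, 140, -0.19); C−A = (265, 285, -0.05).
Determinant of the coordinate differences = 250·285 − 265·140 = 34150.
∂h/∂x = [(-0.19)·285 − (-0.05)·140] / 34150 = -0.001381
∂h/∂y = [250·(-0.05) − 265·(-0.19)] / 34150 = +0.001108
|∇h| = √(-0.001381² + 0.001108²) = 0.001771
Seepage velocity v = K·i/n = 1.5 × 0.001771 / 0.19 = 0.01398 m/day.
t = 200 / 0.01398 = 1.431e+04 days = 39.2 years.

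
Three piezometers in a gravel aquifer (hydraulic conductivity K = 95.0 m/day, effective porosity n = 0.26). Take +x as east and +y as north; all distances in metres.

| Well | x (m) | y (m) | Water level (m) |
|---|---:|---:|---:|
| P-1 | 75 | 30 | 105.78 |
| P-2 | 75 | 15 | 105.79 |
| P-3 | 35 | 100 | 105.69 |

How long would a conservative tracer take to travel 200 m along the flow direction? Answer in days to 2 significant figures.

With h = a·x + b·y + c and P-1 as origin, the differences give:
  0·a + (-15)·b = +0.01
  (-40)·a + 70·b = -0.09
Eliminate b (×70 and ×(-15), subtract): -600·a = -0.650 → a = ∂h/∂x = +0.001083
Back-substitute: b = ∂h/∂y = -0.0006667.
|∇h| = √(0.001083² + -0.0006667²) = 0.001272
Seepage velocity v = K·i/n = 95.0 × 0.001272 / 0.26 = 0.4648 m/day.
t = 200 / 0.4648 = 430.3 days.

430 days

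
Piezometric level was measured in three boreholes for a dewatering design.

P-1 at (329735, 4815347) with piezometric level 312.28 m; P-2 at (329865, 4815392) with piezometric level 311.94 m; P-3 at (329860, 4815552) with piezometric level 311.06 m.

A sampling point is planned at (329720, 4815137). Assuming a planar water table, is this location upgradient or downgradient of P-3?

upgradient

Differences from P-1: to P-2 (Δx, Δy, Δh) = (130, 45, -0.34); to P-3 = (125, 205, -1.22).
Solve a·Δx + b·Δy = Δh: det = 130·205 − 125·45 = 21025.
∂h/∂x = [(-0.34)·205 − (-1.22)·45] / 21025 = -0.0007039
∂h/∂y = [130·(-1.22) − 125·(-0.34)] / 21025 = -0.005522
Head at (329720, 4815137) = 312.28 + (-0.0007039)·(-15) + (-0.005522)·(-210) = 313.45 m.
That is higher than the 311.06 m at P-3, so the point is upgradient.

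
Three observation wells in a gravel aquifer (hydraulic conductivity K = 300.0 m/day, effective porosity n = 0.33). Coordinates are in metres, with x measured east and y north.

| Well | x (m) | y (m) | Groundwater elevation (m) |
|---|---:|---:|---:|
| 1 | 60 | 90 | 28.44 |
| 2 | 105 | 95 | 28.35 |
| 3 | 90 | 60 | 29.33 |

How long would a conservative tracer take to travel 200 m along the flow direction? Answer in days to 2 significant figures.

With h = a·x + b·y + c and 1 as origin, the differences give:
  45·a + 5·b = -0.09
  30·a + (-30)·b = +0.89
Eliminate b (×(-30) and ×5, subtract): -1500·a = -1.750 → a = ∂h/∂x = +0.001167
Back-substitute: b = ∂h/∂y = -0.02850.
|∇h| = √(0.001167² + -0.02850²) = 0.02852
Seepage velocity v = K·i/n = 300.0 × 0.02852 / 0.33 = 25.93 m/day.
t = 200 / 25.93 = 7.713 days.

7.7 days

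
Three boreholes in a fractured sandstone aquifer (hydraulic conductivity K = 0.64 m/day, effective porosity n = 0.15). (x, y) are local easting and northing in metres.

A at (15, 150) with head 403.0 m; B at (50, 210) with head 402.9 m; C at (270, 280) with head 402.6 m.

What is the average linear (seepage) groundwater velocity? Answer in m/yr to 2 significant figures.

2.3 m/yr

Differences from A: to B (Δx, Δy, Δh) = (35, 60, -0.1); to C = (255, 130, -0.4).
Determinant of the coordinate differences = 35·130 − 255·60 = -10750.
∂h/∂x = [(-0.1)·130 − (-0.4)·60] / -10750 = -0.001023
∂h/∂y = [35·(-0.4) − 255·(-0.1)] / -10750 = -0.001070
|∇h| = √(-0.001023² + -0.001070²) = 0.00148
Seepage velocity v = K·i/n = 0.64 × 0.00148 / 0.15 = 0.006315 m/day = 2.307 m/yr.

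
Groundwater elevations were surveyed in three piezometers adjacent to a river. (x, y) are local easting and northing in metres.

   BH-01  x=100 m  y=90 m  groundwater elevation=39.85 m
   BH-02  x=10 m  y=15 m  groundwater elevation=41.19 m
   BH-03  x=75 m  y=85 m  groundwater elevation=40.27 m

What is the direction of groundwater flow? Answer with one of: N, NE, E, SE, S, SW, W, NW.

E

Differences from BH-01: to BH-02 (Δx, Δy, Δh) = (-90, -75, +1.34); to BH-03 = (-25, -5, +0.42).
Determinant of the coordinate differences = (-90)·(-5) − (-25)·(-75) = -1425.
∂h/∂x = [(+1.34)·(-5) − (+0.42)·(-75)] / -1425 = -0.01740
∂h/∂y = [(-90)·(+0.42) − (-25)·(+1.34)] / -1425 = +0.003018
Flow = −∇h = (+0.01740 east, -0.003018 north), which points east.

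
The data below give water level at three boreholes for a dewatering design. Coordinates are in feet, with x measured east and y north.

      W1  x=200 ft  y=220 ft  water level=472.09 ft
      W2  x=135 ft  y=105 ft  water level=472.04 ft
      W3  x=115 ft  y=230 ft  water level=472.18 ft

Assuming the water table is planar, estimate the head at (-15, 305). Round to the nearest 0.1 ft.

472.4 ft

With h = a·x + b·y + c and W1 as origin, the differences give:
  (-65)·a + (-115)·b = -0.05
  (-85)·a + 10·b = +0.09
Eliminate b (×10 and ×(-115), subtract): -10425·a = 9.850 → a = ∂h/∂x = -0.0009448
Back-substitute: b = ∂h/∂y = +0.0009688.
h(-15, 305) = 472.09 + (-0.0009448)·(-215) + (+0.0009688)·(85) = 472.09 +0.203 +0.082 = 472.375 ft.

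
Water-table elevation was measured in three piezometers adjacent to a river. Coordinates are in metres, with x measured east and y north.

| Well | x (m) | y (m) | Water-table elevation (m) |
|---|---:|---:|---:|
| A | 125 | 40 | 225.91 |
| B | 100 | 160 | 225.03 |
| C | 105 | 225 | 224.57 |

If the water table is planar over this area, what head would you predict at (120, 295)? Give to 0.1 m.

Taking A as reference: B−A = (-25, 120, -0.88); C−A = (-20, 185, -1.34).
Determinant of the coordinate differences = (-25)·185 − (-20)·120 = -2225.
∂h/∂x = [(-0.88)·185 − (-1.34)·120] / -2225 = +0.0008989
∂h/∂y = [(-25)·(-1.34) − (-20)·(-0.88)] / -2225 = -0.007146
h(120, 295) = 225.91 + (+0.0008989)·(-5) + (-0.007146)·(255) = 225.91 -0.004 -1.822 = 224.083 m.

224.1 m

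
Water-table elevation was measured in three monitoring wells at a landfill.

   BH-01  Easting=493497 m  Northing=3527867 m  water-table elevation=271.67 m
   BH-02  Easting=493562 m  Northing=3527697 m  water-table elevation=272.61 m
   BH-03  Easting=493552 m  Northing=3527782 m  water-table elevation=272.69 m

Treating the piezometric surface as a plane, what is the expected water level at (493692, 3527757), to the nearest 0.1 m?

Taking BH-01 as reference: BH-02−BH-01 = (65, -170, +0.94); BH-03−BH-01 = (55, -85, +1.02).
Solve a·Δx + b·Δy = Δh: det = 65·(-85) − 55·(-170) = 3825.
∂h/∂x = [(+0.94)·(-85) − (+1.02)·(-170)] / 3825 = +0.02444
∂h/∂y = [65·(+1.02) − 55·(+0.94)] / 3825 = +0.003817
h(493692, 3527757) = 271.67 + (+0.02444)·(195) + (+0.003817)·(-110) = 271.67 +4.767 -0.420 = 276.017 m.

276.0 m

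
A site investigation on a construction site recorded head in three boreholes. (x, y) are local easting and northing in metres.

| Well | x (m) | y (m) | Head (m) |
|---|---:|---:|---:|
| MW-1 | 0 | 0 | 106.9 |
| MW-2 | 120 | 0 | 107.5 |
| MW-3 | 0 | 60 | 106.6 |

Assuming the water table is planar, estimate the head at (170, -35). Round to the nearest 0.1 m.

∂h/∂x = (107.5 − 106.9) / (120 − 0) = +0.005000
∂h/∂y = (106.6 − 106.9) / (60 − 0) = -0.005000
h(170, -35) = 106.9 + (+0.005000)·(170) + (-0.005000)·(-35) = 106.9 +0.850 +0.175 = 107.925 m.

107.9 m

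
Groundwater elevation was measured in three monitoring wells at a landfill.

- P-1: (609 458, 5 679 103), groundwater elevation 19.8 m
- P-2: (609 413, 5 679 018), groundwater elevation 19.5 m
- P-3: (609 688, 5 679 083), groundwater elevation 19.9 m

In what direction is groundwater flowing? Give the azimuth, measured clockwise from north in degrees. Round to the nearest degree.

Taking P-1 as reference: P-2−P-1 = (-45, -85, -0.3); P-3−P-1 = (230, -20, +0.1).
Determinant of the coordinate differences = (-45)·(-20) − 230·(-85) = 20450.
∂h/∂x = [(-0.3)·(-20) − (+0.1)·(-85)] / 20450 = +0.0007090
∂h/∂y = [(-45)·(+0.1) − 230·(-0.3)] / 20450 = +0.003154
Flow direction (−∇h) has components (-0.0007090 E, -0.003154 N).
Azimuth = atan2(E, N) = atan2(-0.0007090, -0.003154) = 192.7° ≈ 193°.

193°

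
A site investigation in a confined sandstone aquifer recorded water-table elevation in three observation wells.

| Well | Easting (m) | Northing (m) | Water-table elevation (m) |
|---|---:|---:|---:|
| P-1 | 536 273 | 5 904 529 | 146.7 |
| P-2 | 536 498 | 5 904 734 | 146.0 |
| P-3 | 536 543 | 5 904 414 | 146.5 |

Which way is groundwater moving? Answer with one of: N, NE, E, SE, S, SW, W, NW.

With h = a·x + b·y + c and P-1 as origin, the differences give:
  225·a + 205·b = -0.7
  270·a + (-115)·b = -0.2
Eliminate b (×(-115) and ×205, subtract): -81225·a = 121.50 → a = ∂h/∂x = -0.001496
Back-substitute: b = ∂h/∂y = -0.001773.
Flow = −∇h = (+0.001496 east, +0.001773 north), which points northeast.

NE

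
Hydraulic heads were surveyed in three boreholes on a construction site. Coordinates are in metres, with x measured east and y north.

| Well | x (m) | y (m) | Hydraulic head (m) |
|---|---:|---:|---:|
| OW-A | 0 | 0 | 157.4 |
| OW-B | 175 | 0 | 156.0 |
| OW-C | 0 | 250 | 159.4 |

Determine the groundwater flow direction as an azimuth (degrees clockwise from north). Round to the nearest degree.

∂h/∂x = (156.0 − 157.4) / (175 − 0) = -0.008000
∂h/∂y = (159.4 − 157.4) / (250 − 0) = +0.008000
Flow direction (−∇h) has components (+0.008000 E, -0.008000 N).
Azimuth = atan2(E, N) = atan2(+0.008000, -0.008000) = 135.0° ≈ 135°.

135°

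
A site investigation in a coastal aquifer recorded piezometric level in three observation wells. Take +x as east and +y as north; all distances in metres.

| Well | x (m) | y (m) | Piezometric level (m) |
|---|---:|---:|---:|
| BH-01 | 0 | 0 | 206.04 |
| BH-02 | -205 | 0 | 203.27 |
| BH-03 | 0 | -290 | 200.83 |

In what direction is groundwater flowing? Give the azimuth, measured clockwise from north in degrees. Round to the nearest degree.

217°

∂h/∂x = (203.27 − 206.04) / (-205 − 0) = +0.01351
∂h/∂y = (200.83 − 206.04) / (-290 − 0) = +0.01797
Flow direction (−∇h) has components (-0.01351 E, -0.01797 N).
Azimuth = atan2(E, N) = atan2(-0.01351, -0.01797) = 216.9° ≈ 217°.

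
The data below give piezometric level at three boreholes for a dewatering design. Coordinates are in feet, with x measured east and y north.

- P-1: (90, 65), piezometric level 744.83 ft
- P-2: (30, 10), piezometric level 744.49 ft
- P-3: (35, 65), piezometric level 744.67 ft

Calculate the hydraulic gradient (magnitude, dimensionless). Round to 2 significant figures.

0.0042

Taking P-1 as reference: P-2−P-1 = (-60, -55, -0.34); P-3−P-1 = (-55, 0, -0.16).
Determinant of the coordinate differences = (-60)·0 − (-55)·(-55) = -3025.
∂h/∂x = [(-0.34)·0 − (-0.16)·(-55)] / -3025 = +0.002909
∂h/∂y = [(-60)·(-0.16) − (-55)·(-0.34)] / -3025 = +0.003008
|∇h| = √(0.002909² + 0.003008²) = 0.004185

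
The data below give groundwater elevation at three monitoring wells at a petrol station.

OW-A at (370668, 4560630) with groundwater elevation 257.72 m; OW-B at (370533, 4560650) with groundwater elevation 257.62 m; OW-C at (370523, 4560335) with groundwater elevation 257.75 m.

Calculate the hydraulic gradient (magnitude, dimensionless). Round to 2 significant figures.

Taking OW-A as reference: OW-B−OW-A = (-135, 20, -0.10); OW-C−OW-A = (-145, -295, +0.03).
Solve a·Δx + b·Δy = Δh: det = (-135)·(-295) − (-145)·20 = 42725.
∂h/∂x = [(-0.10)·(-295) − (+0.03)·20] / 42725 = +0.0006764
∂h/∂y = [(-135)·(+0.03) − (-145)·(-0.10)] / 42725 = -0.0004342
|∇h| = √(0.0006764² + -0.0004342²) = 0.0008038

0.00080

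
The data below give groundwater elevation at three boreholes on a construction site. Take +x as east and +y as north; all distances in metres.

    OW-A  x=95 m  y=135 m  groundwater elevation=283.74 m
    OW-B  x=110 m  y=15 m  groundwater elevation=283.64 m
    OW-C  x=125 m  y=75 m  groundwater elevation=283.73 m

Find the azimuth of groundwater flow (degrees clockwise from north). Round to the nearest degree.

239°

With h = a·x + b·y + c and OW-A as origin, the differences give:
  15·a + (-120)·b = -0.10
  30·a + (-60)·b = -0.01
Eliminate b (×(-60) and ×(-120), subtract): 2700·a = 4.800 → a = ∂h/∂x = +0.001778
Back-substitute: b = ∂h/∂y = +0.001056.
Flow direction (−∇h) has components (-0.001778 E, -0.001056 N).
Azimuth = atan2(E, N) = atan2(-0.001778, -0.001056) = 239.3° ≈ 239°.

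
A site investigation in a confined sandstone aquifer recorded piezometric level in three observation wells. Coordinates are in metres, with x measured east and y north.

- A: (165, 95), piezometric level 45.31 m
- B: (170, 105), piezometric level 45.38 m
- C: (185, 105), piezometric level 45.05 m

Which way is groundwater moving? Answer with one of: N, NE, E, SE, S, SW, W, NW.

With h = a·x + b·y + c and A as origin, the differences give:
  5·a + 10·b = +0.07
  20·a + 10·b = -0.26
Eliminate b (×10 and ×10, subtract): -150·a = 3.300 → a = ∂h/∂x = -0.02200
Back-substitute: b = ∂h/∂y = +0.01800.
Flow = −∇h = (+0.02200 east, -0.01800 north), which points southeast.

SE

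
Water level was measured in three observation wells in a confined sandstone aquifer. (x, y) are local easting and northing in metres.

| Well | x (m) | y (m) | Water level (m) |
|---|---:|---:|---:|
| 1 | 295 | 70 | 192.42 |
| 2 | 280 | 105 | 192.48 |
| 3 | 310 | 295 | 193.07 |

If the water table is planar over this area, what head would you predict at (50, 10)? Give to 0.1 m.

With h = a·x + b·y + c and 1 as origin, the differences give:
  (-15)·a + 35·b = +0.06
  15·a + 225·b = +0.65
Eliminate b (×225 and ×35, subtract): -3900·a = -9.250 → a = ∂h/∂x = +0.002372
Back-substitute: b = ∂h/∂y = +0.002731.
h(50, 10) = 192.42 + (+0.002372)·(-245) + (+0.002731)·(-60) = 192.42 -0.581 -0.164 = 191.675 m.

191.7 m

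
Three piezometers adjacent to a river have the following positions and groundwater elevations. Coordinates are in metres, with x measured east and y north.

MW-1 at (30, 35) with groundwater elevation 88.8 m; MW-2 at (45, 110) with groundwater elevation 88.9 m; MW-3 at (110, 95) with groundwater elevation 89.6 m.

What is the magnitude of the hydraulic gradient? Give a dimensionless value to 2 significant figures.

Three-point gradient (reference MW-1): Δ to MW-2 = (15, 75, +0.1), Δ to MW-3 = (80, 60, +0.8).
∂h/∂x = +0.01059, ∂h/∂y = -0.0007843 (det = -5100).
|∇h| = √(0.01059² + -0.0007843²) = 0.01062

0.011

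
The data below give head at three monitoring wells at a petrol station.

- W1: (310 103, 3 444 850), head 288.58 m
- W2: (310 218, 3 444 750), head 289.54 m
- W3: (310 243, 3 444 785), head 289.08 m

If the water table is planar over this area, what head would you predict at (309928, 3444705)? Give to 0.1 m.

290.6 m

With h = a·x + b·y + c and W1 as origin, the differences give:
  115·a + (-100)·b = +0.96
  140·a + (-65)·b = +0.50
Eliminate b (×(-65) and ×(-100), subtract): 6525·a = -12.400 → a = ∂h/∂x = -0.001900
Back-substitute: b = ∂h/∂y = -0.01179.
h(309928, 3444705) = 288.58 + (-0.001900)·(-175) + (-0.01179)·(-145) = 288.58 +0.333 +1.709 = 290.621 m.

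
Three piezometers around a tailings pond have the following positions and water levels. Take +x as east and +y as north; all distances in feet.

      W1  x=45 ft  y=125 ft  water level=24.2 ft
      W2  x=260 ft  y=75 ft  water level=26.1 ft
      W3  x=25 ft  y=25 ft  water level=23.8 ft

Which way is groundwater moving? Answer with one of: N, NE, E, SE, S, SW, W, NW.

Differences from W1: to W2 (Δx, Δy, Δh) = (215, -50, +1.9); to W3 = (-20, -100, -0.4).
Determinant of the coordinate differences = 215·(-100) − (-20)·(-50) = -22500.
∂h/∂x = [(+1.9)·(-100) − (-0.4)·(-50)] / -22500 = +0.009333
∂h/∂y = [215·(-0.4) − (-20)·(+1.9)] / -22500 = +0.002133
Flow = −∇h = (-0.009333 east, -0.002133 north), which points west.

W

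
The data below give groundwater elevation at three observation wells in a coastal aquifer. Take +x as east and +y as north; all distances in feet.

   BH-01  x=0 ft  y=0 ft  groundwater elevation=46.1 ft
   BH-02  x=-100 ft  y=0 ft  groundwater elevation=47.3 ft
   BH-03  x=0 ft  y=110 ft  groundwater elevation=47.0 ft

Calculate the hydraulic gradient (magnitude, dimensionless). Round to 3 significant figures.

∂h/∂x = (47.3 − 46.1) / (-100 − 0) = -0.01200
∂h/∂y = (47.0 − 46.1) / (110 − 0) = +0.008182
|∇h| = √(-0.01200² + 0.008182²) = 0.01452

0.0145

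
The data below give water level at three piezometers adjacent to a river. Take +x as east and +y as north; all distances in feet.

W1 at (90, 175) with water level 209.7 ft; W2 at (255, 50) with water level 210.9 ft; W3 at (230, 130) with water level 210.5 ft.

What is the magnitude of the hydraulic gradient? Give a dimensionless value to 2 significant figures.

0.0058

Three-point gradient (reference W1): Δ to W2 = (165, -125, +1.2), Δ to W3 = (140, -45, +0.8).
∂h/∂x = +0.004566, ∂h/∂y = -0.003573 (det = 10075).
|∇h| = √(0.004566² + -0.003573²) = 0.005798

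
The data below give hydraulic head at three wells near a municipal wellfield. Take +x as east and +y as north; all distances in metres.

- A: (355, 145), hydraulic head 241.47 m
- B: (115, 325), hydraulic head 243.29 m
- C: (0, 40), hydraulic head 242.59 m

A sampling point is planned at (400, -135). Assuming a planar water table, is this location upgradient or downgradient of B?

Differences from A: to B (Δx, Δy, Δh) = (-240, 180, +1.82); to C = (-355, -105, +1.12).
Determinant of the coordinate differences = (-240)·(-105) − (-355)·180 = 89100.
∂h/∂x = [(+1.82)·(-105) − (+1.12)·180] / 89100 = -0.004407
∂h/∂y = [(-240)·(+1.12) − (-355)·(+1.82)] / 89100 = +0.004235
Head at (400, -135) = 241.47 + (-0.004407)·(45) + (+0.004235)·(-280) = 240.09 m.
That is lower than the 243.29 m at B, so the point is downgradient.

downgradient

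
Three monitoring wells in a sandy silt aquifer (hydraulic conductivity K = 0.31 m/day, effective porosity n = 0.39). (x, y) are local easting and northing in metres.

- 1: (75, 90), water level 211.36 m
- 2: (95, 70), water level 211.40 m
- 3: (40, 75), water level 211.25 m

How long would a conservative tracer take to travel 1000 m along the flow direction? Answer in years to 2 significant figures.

Three-point gradient (reference 1): Δ to 2 = (20, -20, +0.04), Δ to 3 = (-35, -15, -0.11).
∂h/∂x = +0.002800, ∂h/∂y = +0.0008000 (det = -1000).
|∇h| = √(0.002800² + 0.0008000²) = 0.002912
Seepage velocity v = K·i/n = 0.31 × 0.002912 / 0.39 = 0.002315 m/day.
t = 1000 / 0.002315 = 4.32e+05 days = 1.18e+03 years.

1200 years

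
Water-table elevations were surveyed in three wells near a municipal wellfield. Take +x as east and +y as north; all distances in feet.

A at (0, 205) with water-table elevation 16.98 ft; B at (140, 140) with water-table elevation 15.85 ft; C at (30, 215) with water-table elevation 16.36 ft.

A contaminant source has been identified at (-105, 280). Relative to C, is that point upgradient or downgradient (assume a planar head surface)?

upgradient

Differences from A: to B (Δx, Δy, Δh) = (140, -65, -1.13); to C = (30, 10, -0.62).
Determinant of the coordinate differences = 140·10 − 30·(-65) = 3350.
∂h/∂x = [(-1.13)·10 − (-0.62)·(-65)] / 3350 = -0.01540
∂h/∂y = [140·(-0.62) − 30·(-1.13)] / 3350 = -0.01579
Head at (-105, 280) = 16.98 + (-0.01540)·(-105) + (-0.01579)·(75) = 17.41 ft.
That is higher than the 16.36 ft at C, so the point is upgradient.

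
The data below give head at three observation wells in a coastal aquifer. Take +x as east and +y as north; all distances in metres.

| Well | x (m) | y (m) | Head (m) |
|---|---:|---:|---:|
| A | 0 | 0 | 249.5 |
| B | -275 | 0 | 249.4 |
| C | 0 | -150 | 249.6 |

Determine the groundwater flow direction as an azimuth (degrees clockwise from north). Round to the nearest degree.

331°

∂h/∂x = (249.4 − 249.5) / (-275 − 0) = +0.0003636
∂h/∂y = (249.6 − 249.5) / (-150 − 0) = -0.0006667
Flow direction (−∇h) has components (-0.0003636 E, +0.0006667 N).
Azimuth = atan2(E, N) = atan2(-0.0003636, +0.0006667) = 331.4° ≈ 331°.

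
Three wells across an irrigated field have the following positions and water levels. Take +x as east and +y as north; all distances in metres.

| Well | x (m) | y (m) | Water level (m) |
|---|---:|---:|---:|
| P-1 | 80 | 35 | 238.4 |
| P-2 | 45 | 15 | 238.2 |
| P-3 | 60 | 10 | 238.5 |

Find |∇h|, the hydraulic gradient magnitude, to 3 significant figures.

0.0216

Taking P-1 as reference: P-2−P-1 = (-35, -20, -0.2); P-3−P-1 = (-20, -25, +0.1).
Solve a·Δx + b·Δy = Δh: det = (-35)·(-25) − (-20)·(-20) = 475.
∂h/∂x = [(-0.2)·(-25) − (+0.1)·(-20)] / 475 = +0.01474
∂h/∂y = [(-35)·(+0.1) − (-20)·(-0.2)] / 475 = -0.01579
|∇h| = √(0.01474² + -0.01579²) = 0.0216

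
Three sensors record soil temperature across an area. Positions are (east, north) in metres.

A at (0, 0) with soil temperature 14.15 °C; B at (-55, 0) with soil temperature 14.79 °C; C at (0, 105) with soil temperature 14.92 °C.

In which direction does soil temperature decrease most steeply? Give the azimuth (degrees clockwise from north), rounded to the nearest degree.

122°

∂T/∂x = (14.79 − 14.15) / (-55 − 0) = -0.01164
∂T/∂y = (14.92 − 14.15) / (105 − 0) = +0.007333
Steepest decrease is along −∇f: components (+0.01164 E, -0.007333 N).
Azimuth = atan2(+0.01164, -0.007333) = 122.2° ≈ 122°.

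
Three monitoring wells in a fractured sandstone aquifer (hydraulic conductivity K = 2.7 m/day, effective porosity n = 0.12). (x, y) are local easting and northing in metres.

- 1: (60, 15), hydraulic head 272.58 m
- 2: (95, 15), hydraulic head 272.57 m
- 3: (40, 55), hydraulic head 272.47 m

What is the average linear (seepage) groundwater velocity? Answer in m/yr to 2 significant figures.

24 m/yr

Differences from 1: to 2 (Δx, Δy, Δh) = (35, 0, -0.01); to 3 = (-20, 40, -0.11).
Determinant of the coordinate differences = 35·40 − (-20)·0 = 1400.
∂h/∂x = [(-0.01)·40 − (-0.11)·0] / 1400 = -0.0002857
∂h/∂y = [35·(-0.11) − (-20)·(-0.01)] / 1400 = -0.002893
|∇h| = √(-0.0002857² + -0.002893²) = 0.002907
Seepage velocity v = K·i/n = 2.7 × 0.002907 / 0.12 = 0.06541 m/day = 23.89 m/yr.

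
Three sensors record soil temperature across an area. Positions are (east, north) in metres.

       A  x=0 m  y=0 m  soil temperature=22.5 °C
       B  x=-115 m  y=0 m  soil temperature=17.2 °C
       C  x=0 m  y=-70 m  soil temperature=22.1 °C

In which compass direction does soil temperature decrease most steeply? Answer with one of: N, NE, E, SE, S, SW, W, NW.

∂T/∂x = (17.2 − 22.5) / (-115 − 0) = +0.04609
∂T/∂y = (22.1 − 22.5) / (-70 − 0) = +0.005714
Steepest decrease is along −∇f = (-0.04609 E, -0.005714 N) → west.

W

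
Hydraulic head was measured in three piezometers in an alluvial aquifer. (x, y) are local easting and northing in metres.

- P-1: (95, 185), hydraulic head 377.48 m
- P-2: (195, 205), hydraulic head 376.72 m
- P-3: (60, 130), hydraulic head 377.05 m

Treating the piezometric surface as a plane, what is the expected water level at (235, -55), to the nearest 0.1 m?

With h = a·x + b·y + c and P-1 as origin, the differences give:
  100·a + 20·b = -0.76
  (-35)·a + (-55)·b = -0.43
Eliminate b (×(-55) and ×20, subtract): -4800·a = 50.400 → a = ∂h/∂x = -0.01050
Back-substitute: b = ∂h/∂y = +0.01450.
h(235, -55) = 377.48 + (-0.01050)·(140) + (+0.01450)·(-240) = 377.48 -1.470 -3.480 = 372.530 m.

372.5 m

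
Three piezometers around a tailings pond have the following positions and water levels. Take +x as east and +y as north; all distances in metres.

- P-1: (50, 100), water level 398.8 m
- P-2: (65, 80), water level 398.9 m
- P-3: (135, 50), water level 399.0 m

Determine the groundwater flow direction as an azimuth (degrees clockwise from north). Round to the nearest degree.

010°

With h = a·x + b·y + c and P-1 as origin, the differences give:
  15·a + (-20)·b = +0.1
  85·a + (-50)·b = +0.2
Eliminate b (×(-50) and ×(-20), subtract): 950·a = -1.00 → a = ∂h/∂x = -0.001053
Back-substitute: b = ∂h/∂y = -0.005789.
Flow direction (−∇h) has components (+0.001053 E, +0.005789 N).
Azimuth = atan2(E, N) = atan2(+0.001053, +0.005789) = 10.3° ≈ 010°.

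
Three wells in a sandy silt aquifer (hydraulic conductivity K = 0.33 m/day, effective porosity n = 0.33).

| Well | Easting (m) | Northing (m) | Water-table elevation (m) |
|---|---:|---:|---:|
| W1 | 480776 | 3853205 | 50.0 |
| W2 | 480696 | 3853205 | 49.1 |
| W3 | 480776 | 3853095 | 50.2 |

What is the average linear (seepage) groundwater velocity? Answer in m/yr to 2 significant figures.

4.2 m/yr

∂h/∂x = (49.1 − 50.0) / (480696 − 480776) = +0.01125
∂h/∂y = (50.2 − 50.0) / (3853095 − 3853205) = -0.001818
|∇h| = √(0.01125² + -0.001818²) = 0.0114
Seepage velocity v = K·i/n = 0.33 × 0.0114 / 0.33 = 0.0114 m/day = 4.164 m/yr.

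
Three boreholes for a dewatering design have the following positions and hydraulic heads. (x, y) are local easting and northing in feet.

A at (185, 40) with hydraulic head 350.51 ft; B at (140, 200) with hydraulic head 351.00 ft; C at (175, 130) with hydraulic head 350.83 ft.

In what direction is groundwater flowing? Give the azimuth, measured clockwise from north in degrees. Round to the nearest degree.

With h = a·x + b·y + c and A as origin, the differences give:
  (-45)·a + 160·b = +0.49
  (-10)·a + 90·b = +0.32
Eliminate b (×90 and ×160, subtract): -2450·a = -7.100 → a = ∂h/∂x = +0.002898
Back-substitute: b = ∂h/∂y = +0.003878.
Flow direction (−∇h) has components (-0.002898 E, -0.003878 N).
Azimuth = atan2(E, N) = atan2(-0.002898, -0.003878) = 216.8° ≈ 217°.

217°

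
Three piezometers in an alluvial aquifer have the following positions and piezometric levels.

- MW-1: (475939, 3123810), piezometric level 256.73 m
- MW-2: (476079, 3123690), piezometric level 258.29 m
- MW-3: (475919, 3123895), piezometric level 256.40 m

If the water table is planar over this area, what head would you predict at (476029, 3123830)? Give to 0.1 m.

257.6 m

Differences from MW-1: to MW-2 (Δx, Δy, Δh) = (140, -120, +1.56); to MW-3 = (-20, 85, -0.33).
Solve a·Δx + b·Δy = Δh: det = 140·85 − (-20)·(-120) = 9500.
∂h/∂x = [(+1.56)·85 − (-0.33)·(-120)] / 9500 = +0.009789
∂h/∂y = [140·(-0.33) − (-20)·(+1.56)] / 9500 = -0.001579
h(476029, 3123830) = 256.73 + (+0.009789)·(90) + (-0.001579)·(20) = 256.73 +0.881 -0.032 = 257.579 m.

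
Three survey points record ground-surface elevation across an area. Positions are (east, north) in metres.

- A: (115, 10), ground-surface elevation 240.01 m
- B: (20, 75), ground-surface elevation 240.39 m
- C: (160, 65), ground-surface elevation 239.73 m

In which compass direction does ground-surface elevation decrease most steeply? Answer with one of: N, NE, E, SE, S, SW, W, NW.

E

With z = a·x + b·y + c and A as origin, the differences give:
  (-95)·a + 65·b = +0.38
  45·a + 55·b = -0.28
Eliminate b (×55 and ×65, subtract): -8150·a = 39.100 → a = ∂z/∂x = -0.004798
Back-substitute: b = ∂z/∂y = -0.001166.
Steepest decrease is along −∇f = (+0.004798 E, +0.001166 N) → east.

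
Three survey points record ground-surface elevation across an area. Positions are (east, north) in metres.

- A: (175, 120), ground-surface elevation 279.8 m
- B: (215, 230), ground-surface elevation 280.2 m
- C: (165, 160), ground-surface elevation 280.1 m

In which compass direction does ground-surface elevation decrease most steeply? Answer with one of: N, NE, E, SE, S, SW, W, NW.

Taking A as reference: B−A = (40, 110, +0.4); C−A = (-10, 40, +0.3).
Solve a·Δx + b·Δy = Δz: det = 40·40 − (-10)·110 = 2700.
∂z/∂x = [(+0.4)·40 − (+0.3)·110] / 2700 = -0.006296
∂z/∂y = [40·(+0.3) − (-10)·(+0.4)] / 2700 = +0.005926
Steepest decrease is along −∇f = (+0.006296 E, -0.005926 N) → southeast.

SE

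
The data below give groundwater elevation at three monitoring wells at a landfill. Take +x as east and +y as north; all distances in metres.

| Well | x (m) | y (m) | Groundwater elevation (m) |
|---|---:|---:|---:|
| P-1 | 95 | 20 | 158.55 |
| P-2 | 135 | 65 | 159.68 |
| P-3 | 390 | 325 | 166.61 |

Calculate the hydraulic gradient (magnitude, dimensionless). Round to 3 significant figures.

Differences from P-1: to P-2 (Δx, Δy, Δh) = (40, 45, +1.13); to P-3 = (295, 305, +8.06).
Determinant of the coordinate differences = 40·305 − 295·45 = -1075.
∂h/∂x = [(+1.13)·305 − (+8.06)·45] / -1075 = +0.01679
∂h/∂y = [40·(+8.06) − 295·(+1.13)] / -1075 = +0.01019
|∇h| = √(0.01679² + 0.01019²) = 0.01964

0.0196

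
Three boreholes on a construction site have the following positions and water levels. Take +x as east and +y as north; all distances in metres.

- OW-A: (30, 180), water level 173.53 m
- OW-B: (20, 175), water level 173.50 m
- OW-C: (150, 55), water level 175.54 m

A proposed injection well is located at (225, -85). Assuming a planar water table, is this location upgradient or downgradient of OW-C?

upgradient

Taking OW-A as reference: OW-B−OW-A = (-10, -5, -0.03); OW-C−OW-A = (120, -125, +2.01).
Solve a·Δx + b·Δy = Δh: det = (-10)·(-125) − 120·(-5) = 1850.
∂h/∂x = [(-0.03)·(-125) − (+2.01)·(-5)] / 1850 = +0.007459
∂h/∂y = [(-10)·(+2.01) − 120·(-0.03)] / 1850 = -0.008919
Head at (225, -85) = 173.53 + (+0.007459)·(195) + (-0.008919)·(-265) = 177.35 m.
That is higher than the 175.54 m at OW-C, so the point is upgradient.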